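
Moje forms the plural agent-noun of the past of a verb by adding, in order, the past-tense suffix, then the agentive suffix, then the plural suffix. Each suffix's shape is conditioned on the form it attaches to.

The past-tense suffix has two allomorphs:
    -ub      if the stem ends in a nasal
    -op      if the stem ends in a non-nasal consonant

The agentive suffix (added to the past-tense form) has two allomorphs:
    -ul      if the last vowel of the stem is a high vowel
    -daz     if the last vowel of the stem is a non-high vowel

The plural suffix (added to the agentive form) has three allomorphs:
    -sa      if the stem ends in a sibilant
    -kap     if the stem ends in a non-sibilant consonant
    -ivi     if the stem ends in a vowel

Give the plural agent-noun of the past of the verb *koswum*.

koswumubulkap

*koswum*: final consonant = /m/, a nasal → -ub → *koswumub*.
The past-tense form *koswumub*: last vowel = /u/, a high vowel → -ul → *koswumubul*.
The agentive form *koswumubul* — final sound /l/ (a non-sibilant consonant) → -kap → *koswumubulkap*.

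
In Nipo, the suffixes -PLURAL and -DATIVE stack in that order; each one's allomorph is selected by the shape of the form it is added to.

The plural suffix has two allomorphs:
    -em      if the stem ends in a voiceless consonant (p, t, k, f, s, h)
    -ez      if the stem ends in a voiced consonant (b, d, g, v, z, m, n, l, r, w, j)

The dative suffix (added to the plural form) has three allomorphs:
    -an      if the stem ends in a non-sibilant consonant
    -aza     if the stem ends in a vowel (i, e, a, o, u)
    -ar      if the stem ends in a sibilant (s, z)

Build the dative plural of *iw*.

The final consonant of *iw* is /w/, which is voiced, so the plural suffix is -ez, giving *iwez*.
The plural form *iwez*: final sound = /z/, a sibilant → -ar → *iwezar*.

iwezar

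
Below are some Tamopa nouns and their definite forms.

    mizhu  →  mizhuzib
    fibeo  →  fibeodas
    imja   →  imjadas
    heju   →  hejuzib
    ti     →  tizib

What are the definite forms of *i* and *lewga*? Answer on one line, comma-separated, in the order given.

Looking at the last vowel of each stem: -zib when the last vowel of the stem is a high vowel (*mizhu*, *heju*, *ti*); -das when the last vowel of the stem is a non-high vowel (*fibeo*, *imja*).
*i*: last vowel = /i/, a high vowel → -zib → *izib*.
*lewga*: last vowel = /a/, a non-high vowel → -das → *lewgadas*.

izib, lewgadas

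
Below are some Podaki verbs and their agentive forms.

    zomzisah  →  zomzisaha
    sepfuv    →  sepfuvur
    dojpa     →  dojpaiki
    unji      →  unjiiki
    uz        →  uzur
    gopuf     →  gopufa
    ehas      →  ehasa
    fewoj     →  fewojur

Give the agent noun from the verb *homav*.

The suffix is conditioned by the final sound: -a when the stem ends in a voiceless consonant (*zomzisah*, *gopuf*, *ehas*); -ur when the stem ends in a voiced consonant (*sepfuv*, *uz*, *fewoj*); -iki when the stem ends in a vowel (*dojpa*, *unji*).
*homav*: final sound = /v/, a voiced consonant → -ur → *homavur*.

homavur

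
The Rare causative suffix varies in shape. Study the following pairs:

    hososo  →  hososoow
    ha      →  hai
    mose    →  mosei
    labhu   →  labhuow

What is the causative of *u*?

The pattern is rounding harmony: -ow when the last vowel of the stem is a rounded vowel (*hososo*, *labhu*); -i when the last vowel of the stem is an unrounded vowel (*ha*, *mose*).
*u* — last vowel /u/ (a rounded vowel) → -ow → *uow*.

uow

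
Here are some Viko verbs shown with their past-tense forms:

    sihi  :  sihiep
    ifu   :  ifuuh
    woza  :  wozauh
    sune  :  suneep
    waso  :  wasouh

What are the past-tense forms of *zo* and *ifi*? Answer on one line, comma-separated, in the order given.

zouh, ifiep

The pattern is front/back vowel harmony: -ep when the last vowel of the stem is a front vowel (*sihi*, *sune*); -uh when the last vowel of the stem is a back vowel (*ifu*, *woza*, *waso*).
The last vowel of *zo* is /o/, which is a back vowel, so the suffix is -uh, giving *zouh*.
*ifi*: last vowel = /i/, a front vowel → -ep → *ifiep*.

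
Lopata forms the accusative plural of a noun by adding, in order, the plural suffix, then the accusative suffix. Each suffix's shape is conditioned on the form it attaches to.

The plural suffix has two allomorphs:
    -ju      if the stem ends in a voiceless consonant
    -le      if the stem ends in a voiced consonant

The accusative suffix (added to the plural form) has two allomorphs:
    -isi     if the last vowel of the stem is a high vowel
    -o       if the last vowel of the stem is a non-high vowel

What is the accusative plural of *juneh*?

junehjuisi

The final consonant of *juneh* is /h/, which is voiceless, so the plural suffix is -ju, giving *junehju*.
The last vowel of the plural form *junehju* is /u/, which is a high vowel, so the accusative suffix is -isi, giving *junehjuisi*.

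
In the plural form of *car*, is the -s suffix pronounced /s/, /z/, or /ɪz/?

/z/

The stem *car* ends in a voiced non-sibilant sound.
The plural suffix surfaces as /ɪz/ after sibilants, /s/ after other voiceless consonants, and /z/ after other voiced sounds.
So the plural -s on *car* is pronounced /z/.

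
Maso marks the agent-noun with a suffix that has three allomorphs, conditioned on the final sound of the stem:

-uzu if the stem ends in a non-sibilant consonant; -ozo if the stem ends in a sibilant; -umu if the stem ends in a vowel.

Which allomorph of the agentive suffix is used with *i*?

*i* — final sound /i/ (a vowel) → -umu.

-umu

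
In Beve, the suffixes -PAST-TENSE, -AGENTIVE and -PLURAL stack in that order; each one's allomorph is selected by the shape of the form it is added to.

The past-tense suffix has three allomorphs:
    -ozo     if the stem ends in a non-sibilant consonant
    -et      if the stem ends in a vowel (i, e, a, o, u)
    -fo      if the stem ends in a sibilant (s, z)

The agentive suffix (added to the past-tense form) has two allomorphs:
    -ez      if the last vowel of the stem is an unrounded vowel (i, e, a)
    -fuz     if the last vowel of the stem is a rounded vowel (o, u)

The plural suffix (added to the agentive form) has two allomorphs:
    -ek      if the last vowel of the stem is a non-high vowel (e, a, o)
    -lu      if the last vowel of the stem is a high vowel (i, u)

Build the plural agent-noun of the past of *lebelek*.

lebelekozofuzlu

*lebelek* — final sound /k/ (a non-sibilant consonant) → -ozo → *lebelekozo*.
Since the last vowel of the past-tense form *lebelekozo* is /o/ (a rounded vowel), it takes -fuz, giving *lebelekozofuz*.
Since the last vowel of the agentive form *lebelekozofuz* is /u/ (a high vowel), it takes -lu, giving *lebelekozofuzlu*.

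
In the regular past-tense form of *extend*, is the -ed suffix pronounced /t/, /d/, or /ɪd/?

The stem *extend* ends in /t/ or /d/.
The -ed suffix is realized as /ɪd/ after /t, d/; as /t/ after other voiceless consonants; and as /d/ after other voiced sounds.
So -ed on *extend* is pronounced /ɪd/.

/ɪd/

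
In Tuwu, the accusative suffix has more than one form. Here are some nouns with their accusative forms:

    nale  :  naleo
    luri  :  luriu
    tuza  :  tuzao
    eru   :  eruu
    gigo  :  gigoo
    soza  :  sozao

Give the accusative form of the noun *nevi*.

neviu

The suffix is conditioned by the last vowel: -u when the last vowel of the stem is a high vowel (*luri*, *eru*); -o when the last vowel of the stem is a non-high vowel (*nale*, *tuza*, *gigo*, *soza*).
*nevi*: last vowel = /i/, a high vowel → -u → *neviu*.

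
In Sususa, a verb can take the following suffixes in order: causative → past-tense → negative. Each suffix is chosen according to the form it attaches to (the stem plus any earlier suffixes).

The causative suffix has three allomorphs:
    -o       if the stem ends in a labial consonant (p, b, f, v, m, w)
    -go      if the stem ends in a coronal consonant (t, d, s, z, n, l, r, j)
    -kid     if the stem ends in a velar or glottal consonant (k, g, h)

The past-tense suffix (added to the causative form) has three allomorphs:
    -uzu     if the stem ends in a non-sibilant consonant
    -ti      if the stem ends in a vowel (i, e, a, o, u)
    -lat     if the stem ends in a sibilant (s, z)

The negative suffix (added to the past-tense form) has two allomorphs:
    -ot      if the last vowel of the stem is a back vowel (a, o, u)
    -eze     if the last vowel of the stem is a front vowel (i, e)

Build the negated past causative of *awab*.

awabotieze

*awab*: final consonant = /b/, labial → -o → *awabo*.
Since the final sound of the causative form *awabo* is /o/ (a vowel), it takes -ti, giving *awaboti*.
Since the last vowel of the past-tense form *awaboti* is /i/ (a front vowel), it takes -eze, giving *awabotieze*.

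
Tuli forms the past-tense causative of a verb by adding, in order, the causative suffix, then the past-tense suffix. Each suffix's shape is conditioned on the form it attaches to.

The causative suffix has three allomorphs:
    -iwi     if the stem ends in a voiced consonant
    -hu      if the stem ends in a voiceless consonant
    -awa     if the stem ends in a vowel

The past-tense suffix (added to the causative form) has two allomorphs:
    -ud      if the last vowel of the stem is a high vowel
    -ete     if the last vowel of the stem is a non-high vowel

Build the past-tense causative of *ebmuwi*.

*ebmuwi* — final sound /i/ (a vowel) → -awa → *ebmuwiawa*.
The causative form *ebmuwiawa* — last vowel /a/ (a non-high vowel) → -ete → *ebmuwiawaete*.

ebmuwiawaete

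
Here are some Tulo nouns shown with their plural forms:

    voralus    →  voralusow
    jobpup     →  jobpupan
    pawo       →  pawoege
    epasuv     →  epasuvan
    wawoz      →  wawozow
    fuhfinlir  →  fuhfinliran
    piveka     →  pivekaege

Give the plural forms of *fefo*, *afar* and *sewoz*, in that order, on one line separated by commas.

The pattern is sibilance of the final sound: -ow when the stem ends in a sibilant (*voralus*, *wawoz*); -an when the stem ends in a non-sibilant consonant (*jobpup*, *epasuv*, *fuhfinlir*); -ege when the stem ends in a vowel (*pawo*, *piveka*).
*fefo* — final sound /o/ (a vowel) → -ege → *fefoege*.
The final sound of *afar* is /r/, which is a non-sibilant consonant, so the suffix is -an, giving *afaran*.
*sewoz* — final sound /z/ (a sibilant) → -ow → *sewozow*.

fefoege, afaran, sewozow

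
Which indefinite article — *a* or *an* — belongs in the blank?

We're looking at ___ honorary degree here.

The indefinite article is chosen by the initial *sound* of the following word, not its spelling.
*honorary* begins with the sound /ɒ/ (silent h) — a vowel sound.
So the article is *an*: We're looking at an honorary degree here.

an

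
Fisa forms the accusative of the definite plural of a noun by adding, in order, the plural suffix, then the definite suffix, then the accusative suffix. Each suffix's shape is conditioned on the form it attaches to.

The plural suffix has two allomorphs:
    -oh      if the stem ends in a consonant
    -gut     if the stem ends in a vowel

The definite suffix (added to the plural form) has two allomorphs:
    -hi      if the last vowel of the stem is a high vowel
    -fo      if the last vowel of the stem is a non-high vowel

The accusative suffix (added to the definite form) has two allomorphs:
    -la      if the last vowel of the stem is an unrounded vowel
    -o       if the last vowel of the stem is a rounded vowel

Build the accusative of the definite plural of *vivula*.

*vivula*: final sound = /a/, a vowel → -gut → *vivulagut*.
The plural form *vivulagut*: last vowel = /u/, a high vowel → -hi → *vivulaguthi*.
The definite form *vivulaguthi* — last vowel /i/ (an unrounded vowel) → -la → *vivulaguthila*.

vivulaguthila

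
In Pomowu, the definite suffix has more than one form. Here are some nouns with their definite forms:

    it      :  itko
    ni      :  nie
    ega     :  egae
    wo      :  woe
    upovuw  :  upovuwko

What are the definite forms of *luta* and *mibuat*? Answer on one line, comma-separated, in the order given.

Looking at the final sound of each stem: -ko when the stem ends in a consonant (*it*, *upovuw*); -e when the stem ends in a vowel (*ni*, *ega*, *wo*).
The final sound of *luta* is /a/, which is a vowel, so the suffix is -e, giving *lutae*.
The final sound of *mibuat* is /t/, which is a consonant, so the suffix is -ko, giving *mibuatko*.

lutae, mibuatko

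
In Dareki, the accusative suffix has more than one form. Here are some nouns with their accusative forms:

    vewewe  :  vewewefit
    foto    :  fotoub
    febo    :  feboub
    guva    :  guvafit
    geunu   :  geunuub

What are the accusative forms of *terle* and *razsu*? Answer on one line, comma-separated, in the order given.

The suffix is conditioned by the last vowel: -ub when the last vowel of the stem is a rounded vowel (*foto*, *febo*, *geunu*); -fit when the last vowel of the stem is an unrounded vowel (*vewewe*, *guva*).
Since the last vowel of *terle* is /e/ (an unrounded vowel), it takes -fit, giving *terlefit*.
Since the last vowel of *razsu* is /u/ (a rounded vowel), it takes -ub, giving *razsuub*.

terlefit, razsuub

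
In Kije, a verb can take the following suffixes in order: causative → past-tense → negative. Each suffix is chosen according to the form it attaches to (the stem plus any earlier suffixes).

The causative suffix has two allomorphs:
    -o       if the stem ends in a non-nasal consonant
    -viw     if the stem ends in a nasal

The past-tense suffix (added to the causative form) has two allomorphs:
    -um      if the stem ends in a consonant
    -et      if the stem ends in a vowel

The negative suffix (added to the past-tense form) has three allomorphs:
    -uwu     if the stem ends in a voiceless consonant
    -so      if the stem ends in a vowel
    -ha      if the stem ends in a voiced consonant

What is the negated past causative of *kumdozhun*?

*kumdozhun*: final consonant = /n/, a nasal → -viw → *kumdozhunviw*.
The causative form *kumdozhunviw*: final sound = /w/, a consonant → -um → *kumdozhunviwum*.
The final sound of the past-tense form *kumdozhunviwum* is /m/, which is a voiced consonant, so the negative suffix is -ha, giving *kumdozhunviwumha*.

kumdozhunviwumha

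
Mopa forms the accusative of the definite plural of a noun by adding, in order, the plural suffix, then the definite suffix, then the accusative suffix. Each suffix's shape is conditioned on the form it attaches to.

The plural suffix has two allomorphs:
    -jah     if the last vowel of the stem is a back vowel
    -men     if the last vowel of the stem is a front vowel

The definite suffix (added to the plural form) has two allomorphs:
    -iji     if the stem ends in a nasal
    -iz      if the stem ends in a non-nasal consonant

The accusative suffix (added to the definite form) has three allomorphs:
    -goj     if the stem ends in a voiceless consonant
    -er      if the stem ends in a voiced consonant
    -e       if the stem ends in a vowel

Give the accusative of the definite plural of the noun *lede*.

ledemenijie

*lede* — last vowel /e/ (a front vowel) → -men → *ledemen*.
The final consonant of the plural form *ledemen* is /n/, which is a nasal, so the definite suffix is -iji, giving *ledemeniji*.
The definite form *ledemeniji*: final sound = /i/, a vowel → -e → *ledemenijie*.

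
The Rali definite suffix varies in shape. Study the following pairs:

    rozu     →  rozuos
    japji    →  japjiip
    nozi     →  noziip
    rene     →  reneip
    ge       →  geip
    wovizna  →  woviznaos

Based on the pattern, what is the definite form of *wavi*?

waviip

The alternation tracks the last vowel of the stem — -ip when the last vowel of the stem is a front vowel (*japji*, *nozi*, *rene*, *ge*); -os when the last vowel of the stem is a back vowel (*rozu*, *wovizna*).
*wavi*: last vowel = /i/, a front vowel → -ip → *waviip*.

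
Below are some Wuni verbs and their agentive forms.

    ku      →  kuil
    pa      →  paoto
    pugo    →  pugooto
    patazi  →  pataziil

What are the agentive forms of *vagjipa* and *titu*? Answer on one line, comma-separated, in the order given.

The alternation tracks the last vowel of the stem — -il when the last vowel of the stem is a high vowel (*ku*, *patazi*); -oto when the last vowel of the stem is a non-high vowel (*pa*, *pugo*).
Since the last vowel of *vagjipa* is /a/ (a non-high vowel), it takes -oto, giving *vagjipaoto*.
Since the last vowel of *titu* is /u/ (a high vowel), it takes -il, giving *tituil*.

vagjipaoto, tituil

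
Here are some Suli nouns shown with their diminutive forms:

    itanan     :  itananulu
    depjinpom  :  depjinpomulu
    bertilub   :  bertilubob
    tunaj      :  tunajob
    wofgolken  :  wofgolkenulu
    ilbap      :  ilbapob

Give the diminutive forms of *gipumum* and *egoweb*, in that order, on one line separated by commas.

gipumumulu, egowebob

The pattern is nasality of the final consonant: -ulu when the stem ends in a nasal (*itanan*, *depjinpom*, *wofgolken*); -ob when the stem ends in a non-nasal consonant (*bertilub*, *tunaj*, *ilbap*).
Since the final consonant of *gipumum* is /m/ (a nasal), it takes -ulu, giving *gipumumulu*.
The final consonant of *egoweb* is /b/, which is non-nasal, so the suffix is -ob, giving *egowebob*.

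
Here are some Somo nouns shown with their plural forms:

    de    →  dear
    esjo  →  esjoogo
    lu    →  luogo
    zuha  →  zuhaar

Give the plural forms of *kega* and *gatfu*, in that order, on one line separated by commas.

The pattern is rounding harmony: -ogo when the last vowel of the stem is a rounded vowel (*esjo*, *lu*); -ar when the last vowel of the stem is an unrounded vowel (*de*, *zuha*).
*kega*: last vowel = /a/, an unrounded vowel → -ar → *kegaar*.
Since the last vowel of *gatfu* is /u/ (a rounded vowel), it takes -ogo, giving *gatfuogo*.

kegaar, gatfuogo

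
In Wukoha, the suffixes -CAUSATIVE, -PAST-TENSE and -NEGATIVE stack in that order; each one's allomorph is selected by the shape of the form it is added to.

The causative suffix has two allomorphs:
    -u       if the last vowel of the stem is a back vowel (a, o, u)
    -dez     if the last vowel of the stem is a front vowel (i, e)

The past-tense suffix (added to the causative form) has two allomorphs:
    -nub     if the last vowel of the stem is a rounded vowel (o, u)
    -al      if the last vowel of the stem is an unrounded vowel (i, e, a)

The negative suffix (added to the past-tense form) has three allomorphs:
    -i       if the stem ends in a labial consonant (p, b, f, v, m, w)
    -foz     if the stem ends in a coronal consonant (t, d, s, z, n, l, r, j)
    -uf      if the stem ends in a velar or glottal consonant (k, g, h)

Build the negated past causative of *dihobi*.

Since the last vowel of *dihobi* is /i/ (a front vowel), it takes -dez, giving *dihobidez*.
Since the last vowel of the causative form *dihobidez* is /e/ (an unrounded vowel), it takes -al, giving *dihobidezal*.
The past-tense form *dihobidezal*: final consonant = /l/, coronal → -foz → *dihobidezalfoz*.

dihobidezalfoz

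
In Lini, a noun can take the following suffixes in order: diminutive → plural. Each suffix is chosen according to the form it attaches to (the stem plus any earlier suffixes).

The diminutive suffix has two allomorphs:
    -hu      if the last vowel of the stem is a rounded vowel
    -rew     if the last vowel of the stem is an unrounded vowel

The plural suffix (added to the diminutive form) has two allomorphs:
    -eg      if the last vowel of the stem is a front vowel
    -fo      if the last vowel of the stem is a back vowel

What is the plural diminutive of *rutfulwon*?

*rutfulwon* — last vowel /o/ (a rounded vowel) → -hu → *rutfulwonhu*.
The diminutive form *rutfulwonhu* — last vowel /u/ (a back vowel) → -fo → *rutfulwonhufo*.

rutfulwonhufo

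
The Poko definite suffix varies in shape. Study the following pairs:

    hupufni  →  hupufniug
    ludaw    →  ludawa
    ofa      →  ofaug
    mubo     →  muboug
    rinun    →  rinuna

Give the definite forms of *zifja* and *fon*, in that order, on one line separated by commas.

The suffix is conditioned by the final sound: -a when the stem ends in a consonant (*ludaw*, *rinun*); -ug when the stem ends in a vowel (*hupufni*, *ofa*, *mubo*).
The final sound of *zifja* is /a/, which is a vowel, so the suffix is -ug, giving *zifjaug*.
Since the final sound of *fon* is /n/ (a consonant), it takes -a, giving *fona*.

zifjaug, fona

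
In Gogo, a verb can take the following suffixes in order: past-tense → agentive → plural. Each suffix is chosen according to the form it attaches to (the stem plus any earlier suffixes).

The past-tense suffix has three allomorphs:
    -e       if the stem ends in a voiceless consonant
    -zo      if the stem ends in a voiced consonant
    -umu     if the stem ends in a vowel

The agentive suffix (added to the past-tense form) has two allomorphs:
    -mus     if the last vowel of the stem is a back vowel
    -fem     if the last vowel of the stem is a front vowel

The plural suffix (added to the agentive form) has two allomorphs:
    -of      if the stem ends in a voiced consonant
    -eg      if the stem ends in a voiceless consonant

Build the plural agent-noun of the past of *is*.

*is* — final sound /s/ (a voiceless consonant) → -e → *ise*.
Since the last vowel of the past-tense form *ise* is /e/ (a front vowel), it takes -fem, giving *isefem*.
Since the final consonant of the agentive form *isefem* is /m/ (voiced), it takes -of, giving *isefemof*.

isefemof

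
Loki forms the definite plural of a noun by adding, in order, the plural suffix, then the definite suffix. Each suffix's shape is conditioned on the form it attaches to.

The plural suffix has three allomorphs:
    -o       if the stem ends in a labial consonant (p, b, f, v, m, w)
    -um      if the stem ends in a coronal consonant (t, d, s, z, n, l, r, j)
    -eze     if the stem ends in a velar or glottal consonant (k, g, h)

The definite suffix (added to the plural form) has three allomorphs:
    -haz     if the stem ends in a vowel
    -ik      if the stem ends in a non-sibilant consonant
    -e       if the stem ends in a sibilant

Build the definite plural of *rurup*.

The final consonant of *rurup* is /p/, which is labial, so the plural suffix is -o, giving *rurupo*.
Since the final sound of the plural form *rurupo* is /o/ (a vowel), it takes -haz, giving *rurupohaz*.

rurupohaz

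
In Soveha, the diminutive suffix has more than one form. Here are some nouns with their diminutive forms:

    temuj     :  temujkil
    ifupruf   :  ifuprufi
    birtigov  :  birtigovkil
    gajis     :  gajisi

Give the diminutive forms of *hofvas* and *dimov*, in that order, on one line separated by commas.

Looking at the final consonant of each stem: -i when the stem ends in a voiceless consonant (*ifupruf*, *gajis*); -kil when the stem ends in a voiced consonant (*temuj*, *birtigov*).
Since the final consonant of *hofvas* is /s/ (voiceless), it takes -i, giving *hofvasi*.
*dimov* — final consonant /v/ (voiced) → -kil → *dimovkil*.

hofvasi, dimovkil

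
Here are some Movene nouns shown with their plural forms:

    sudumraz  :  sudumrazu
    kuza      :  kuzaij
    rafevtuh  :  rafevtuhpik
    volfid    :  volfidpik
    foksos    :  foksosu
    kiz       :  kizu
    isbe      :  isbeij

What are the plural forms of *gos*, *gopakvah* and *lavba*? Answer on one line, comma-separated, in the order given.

gosu, gopakvahpik, lavbaij

The pattern is sibilance of the final sound: -u when the stem ends in a sibilant (*sudumraz*, *foksos*, *kiz*); -pik when the stem ends in a non-sibilant consonant (*rafevtuh*, *volfid*); -ij when the stem ends in a vowel (*kuza*, *isbe*).
Since the final sound of *gos* is /s/ (a sibilant), it takes -u, giving *gosu*.
The final sound of *gopakvah* is /h/, which is a non-sibilant consonant, so the suffix is -pik, giving *gopakvahpik*.
*lavba*: final sound = /a/, a vowel → -ij → *lavbaij*.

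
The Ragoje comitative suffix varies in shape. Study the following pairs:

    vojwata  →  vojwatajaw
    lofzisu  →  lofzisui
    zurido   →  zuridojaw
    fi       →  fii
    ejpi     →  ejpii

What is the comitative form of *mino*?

The pattern is height harmony: -i when the last vowel of the stem is a high vowel (*lofzisu*, *fi*, *ejpi*); -jaw when the last vowel of the stem is a non-high vowel (*vojwata*, *zurido*).
The last vowel of *mino* is /o/, which is a non-high vowel, so the suffix is -jaw, giving *minojaw*.

minojaw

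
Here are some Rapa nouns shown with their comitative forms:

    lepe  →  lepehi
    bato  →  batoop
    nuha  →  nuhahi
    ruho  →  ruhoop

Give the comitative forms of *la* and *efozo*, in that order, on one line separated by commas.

lahi, efozoop

The alternation tracks the last vowel of the stem — -op when the last vowel of the stem is a rounded vowel (*bato*, *ruho*); -hi when the last vowel of the stem is an unrounded vowel (*lepe*, *nuha*).
*la* — last vowel /a/ (an unrounded vowel) → -hi → *lahi*.
*efozo*: last vowel = /o/, a rounded vowel → -op → *efozoop*.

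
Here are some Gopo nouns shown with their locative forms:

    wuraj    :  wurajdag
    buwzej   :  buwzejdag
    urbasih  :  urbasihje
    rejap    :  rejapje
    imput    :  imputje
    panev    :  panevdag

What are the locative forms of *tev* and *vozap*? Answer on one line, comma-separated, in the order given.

The suffix is conditioned by the final consonant: -je when the stem ends in a voiceless consonant (*urbasih*, *rejap*, *imput*); -dag when the stem ends in a voiced consonant (*wuraj*, *buwzej*, *panev*).
Since the final consonant of *tev* is /v/ (voiced), it takes -dag, giving *tevdag*.
*vozap* — final consonant /p/ (voiceless) → -je → *vozapje*.

tevdag, vozapje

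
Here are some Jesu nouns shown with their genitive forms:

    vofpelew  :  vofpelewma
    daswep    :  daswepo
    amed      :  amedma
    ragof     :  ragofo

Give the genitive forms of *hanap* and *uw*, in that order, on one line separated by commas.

hanapo, uwma

The pattern is voicing of the final consonant: -o when the stem ends in a voiceless consonant (*daswep*, *ragof*); -ma when the stem ends in a voiced consonant (*vofpelew*, *amed*).
*hanap*: final consonant = /p/, voiceless → -o → *hanapo*.
The final consonant of *uw* is /w/, which is voiced, so the suffix is -ma, giving *uwma*.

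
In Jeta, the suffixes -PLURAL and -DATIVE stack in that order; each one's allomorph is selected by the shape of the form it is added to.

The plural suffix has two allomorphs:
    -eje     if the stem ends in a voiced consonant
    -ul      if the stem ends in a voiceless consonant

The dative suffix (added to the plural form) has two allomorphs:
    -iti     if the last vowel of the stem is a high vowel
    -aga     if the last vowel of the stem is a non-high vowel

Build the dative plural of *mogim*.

mogimejeaga

The final consonant of *mogim* is /m/, which is voiced, so the plural suffix is -eje, giving *mogimeje*.
The plural form *mogimeje*: last vowel = /e/, a non-high vowel → -aga → *mogimejeaga*.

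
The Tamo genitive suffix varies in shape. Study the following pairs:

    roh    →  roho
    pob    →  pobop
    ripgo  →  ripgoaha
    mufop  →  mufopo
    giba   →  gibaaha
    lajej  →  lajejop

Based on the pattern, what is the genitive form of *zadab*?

zadabop

Looking at the final sound of each stem: -o when the stem ends in a voiceless consonant (*roh*, *mufop*); -op when the stem ends in a voiced consonant (*pob*, *lajej*); -aha when the stem ends in a vowel (*ripgo*, *giba*).
*zadab*: final sound = /b/, a voiced consonant → -op → *zadabop*.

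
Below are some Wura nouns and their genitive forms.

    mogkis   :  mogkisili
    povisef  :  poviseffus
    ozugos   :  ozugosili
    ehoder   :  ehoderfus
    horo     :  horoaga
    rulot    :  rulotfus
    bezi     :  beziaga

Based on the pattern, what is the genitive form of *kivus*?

The suffix is conditioned by the final sound: -ili when the stem ends in a sibilant (*mogkis*, *ozugos*); -fus when the stem ends in a non-sibilant consonant (*povisef*, *ehoder*, *rulot*); -aga when the stem ends in a vowel (*horo*, *bezi*).
*kivus* — final sound /s/ (a sibilant) → -ili → *kivusili*.

kivusili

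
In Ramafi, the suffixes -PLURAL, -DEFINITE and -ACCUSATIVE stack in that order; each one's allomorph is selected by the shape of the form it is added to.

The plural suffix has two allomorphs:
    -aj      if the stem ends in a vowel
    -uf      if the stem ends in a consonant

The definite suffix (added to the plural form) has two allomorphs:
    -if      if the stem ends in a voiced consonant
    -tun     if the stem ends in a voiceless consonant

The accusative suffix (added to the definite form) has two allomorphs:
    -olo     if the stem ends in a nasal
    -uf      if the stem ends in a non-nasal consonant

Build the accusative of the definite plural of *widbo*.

*widbo*: final sound = /o/, a vowel → -aj → *widboaj*.
The plural form *widboaj*: final consonant = /j/, voiced → -if → *widboajif*.
The definite form *widboajif*: final consonant = /f/, non-nasal → -uf → *widboajifuf*.

widboajifuf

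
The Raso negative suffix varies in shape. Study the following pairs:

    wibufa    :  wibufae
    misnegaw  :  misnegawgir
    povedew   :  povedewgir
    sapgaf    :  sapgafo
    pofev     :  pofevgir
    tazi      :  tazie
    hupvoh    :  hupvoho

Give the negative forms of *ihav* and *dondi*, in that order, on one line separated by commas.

ihavgir, dondie

Looking at the final sound of each stem: -o when the stem ends in a voiceless consonant (*sapgaf*, *hupvoh*); -gir when the stem ends in a voiced consonant (*misnegaw*, *povedew*, *pofev*); -e when the stem ends in a vowel (*wibufa*, *tazi*).
*ihav* — final sound /v/ (a voiced consonant) → -gir → *ihavgir*.
*dondi*: final sound = /i/, a vowel → -e → *dondie*.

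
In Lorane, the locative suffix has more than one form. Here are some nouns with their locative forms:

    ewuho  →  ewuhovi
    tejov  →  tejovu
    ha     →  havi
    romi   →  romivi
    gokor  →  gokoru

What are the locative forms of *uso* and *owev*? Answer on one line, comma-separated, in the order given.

The pattern is consonant vs. vowel: -u when the stem ends in a consonant (*tejov*, *gokor*); -vi when the stem ends in a vowel (*ewuho*, *ha*, *romi*).
The final sound of *uso* is /o/, which is a vowel, so the suffix is -vi, giving *usovi*.
*owev*: final sound = /v/, a consonant → -u → *owevu*.

usovi, owevu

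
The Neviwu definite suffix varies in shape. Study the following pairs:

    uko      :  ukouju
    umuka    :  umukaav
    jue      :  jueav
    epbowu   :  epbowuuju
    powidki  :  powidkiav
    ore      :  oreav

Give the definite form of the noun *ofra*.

ofraav

The suffix is conditioned by the last vowel: -uju when the last vowel of the stem is a rounded vowel (*uko*, *epbowu*); -av when the last vowel of the stem is an unrounded vowel (*umuka*, *jue*, *powidki*, *ore*).
*ofra*: last vowel = /a/, an unrounded vowel → -av → *ofraav*.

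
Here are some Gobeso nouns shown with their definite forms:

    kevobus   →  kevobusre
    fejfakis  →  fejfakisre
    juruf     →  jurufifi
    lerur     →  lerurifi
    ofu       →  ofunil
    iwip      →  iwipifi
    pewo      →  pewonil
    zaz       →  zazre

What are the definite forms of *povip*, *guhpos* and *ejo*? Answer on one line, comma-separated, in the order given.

The suffix is conditioned by the final sound: -re when the stem ends in a sibilant (*kevobus*, *fejfakis*, *zaz*); -ifi when the stem ends in a non-sibilant consonant (*juruf*, *lerur*, *iwip*); -nil when the stem ends in a vowel (*ofu*, *pewo*).
*povip* — final sound /p/ (a non-sibilant consonant) → -ifi → *povipifi*.
*guhpos*: final sound = /s/, a sibilant → -re → *guhposre*.
The final sound of *ejo* is /o/, which is a vowel, so the suffix is -nil, giving *ejonil*.

povipifi, guhposre, ejonil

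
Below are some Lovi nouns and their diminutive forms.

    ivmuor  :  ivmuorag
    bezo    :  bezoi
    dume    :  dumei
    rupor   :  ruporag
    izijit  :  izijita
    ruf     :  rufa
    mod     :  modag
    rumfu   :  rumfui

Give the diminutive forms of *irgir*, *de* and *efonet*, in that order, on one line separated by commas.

Looking at the final sound of each stem: -a when the stem ends in a voiceless consonant (*izijit*, *ruf*); -ag when the stem ends in a voiced consonant (*ivmuor*, *rupor*, *mod*); -i when the stem ends in a vowel (*bezo*, *dume*, *rumfu*).
*irgir* — final sound /r/ (a voiced consonant) → -ag → *irgirag*.
The final sound of *de* is /e/, which is a vowel, so the suffix is -i, giving *dei*.
*efonet* — final sound /t/ (a voiceless consonant) → -a → *efoneta*.

irgirag, dei, efoneta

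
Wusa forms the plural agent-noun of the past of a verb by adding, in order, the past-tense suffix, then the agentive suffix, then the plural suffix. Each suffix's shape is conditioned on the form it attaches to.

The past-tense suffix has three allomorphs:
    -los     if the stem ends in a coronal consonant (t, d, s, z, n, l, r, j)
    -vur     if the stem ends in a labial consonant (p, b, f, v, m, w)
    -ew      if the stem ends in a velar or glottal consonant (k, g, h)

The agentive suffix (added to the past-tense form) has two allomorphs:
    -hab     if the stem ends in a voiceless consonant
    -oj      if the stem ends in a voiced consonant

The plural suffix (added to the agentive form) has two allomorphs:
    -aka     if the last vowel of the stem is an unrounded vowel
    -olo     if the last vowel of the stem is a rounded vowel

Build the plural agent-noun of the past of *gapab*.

Since the final consonant of *gapab* is /b/ (labial), it takes -vur, giving *gapabvur*.
The past-tense form *gapabvur* — final consonant /r/ (voiced) → -oj → *gapabvuroj*.
The agentive form *gapabvuroj*: last vowel = /o/, a rounded vowel → -olo → *gapabvurojolo*.

gapabvurojolo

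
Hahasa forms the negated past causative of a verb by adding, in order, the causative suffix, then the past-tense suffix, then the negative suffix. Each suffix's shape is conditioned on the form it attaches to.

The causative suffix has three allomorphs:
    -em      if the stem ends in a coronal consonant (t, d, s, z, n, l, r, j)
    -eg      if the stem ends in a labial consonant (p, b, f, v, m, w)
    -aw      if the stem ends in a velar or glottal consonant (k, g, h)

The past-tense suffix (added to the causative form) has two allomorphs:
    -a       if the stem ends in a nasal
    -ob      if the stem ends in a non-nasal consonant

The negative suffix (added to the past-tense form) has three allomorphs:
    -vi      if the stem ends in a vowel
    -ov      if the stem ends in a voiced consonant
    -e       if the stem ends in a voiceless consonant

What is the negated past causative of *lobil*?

*lobil*: final consonant = /l/, coronal → -em → *lobilem*.
The causative form *lobilem*: final consonant = /m/, a nasal → -a → *lobilema*.
The past-tense form *lobilema* — final sound /a/ (a vowel) → -vi → *lobilemavi*.

lobilemavi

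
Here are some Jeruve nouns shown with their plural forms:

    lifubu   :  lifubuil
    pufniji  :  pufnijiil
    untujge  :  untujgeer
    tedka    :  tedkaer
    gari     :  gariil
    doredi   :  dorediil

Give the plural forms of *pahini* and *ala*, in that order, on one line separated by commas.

pahiniil, alaer

Looking at the last vowel of each stem: -il when the last vowel of the stem is a high vowel (*lifubu*, *pufniji*, *gari*, *doredi*); -er when the last vowel of the stem is a non-high vowel (*untujge*, *tedka*).
The last vowel of *pahini* is /i/, which is a high vowel, so the suffix is -il, giving *pahiniil*.
*ala* — last vowel /a/ (a non-high vowel) → -er → *alaer*.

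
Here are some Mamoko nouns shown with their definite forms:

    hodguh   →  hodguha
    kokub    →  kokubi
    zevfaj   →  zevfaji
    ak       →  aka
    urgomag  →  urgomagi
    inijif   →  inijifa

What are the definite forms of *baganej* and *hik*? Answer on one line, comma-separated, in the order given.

Looking at the final consonant of each stem: -a when the stem ends in a voiceless consonant (*hodguh*, *ak*, *inijif*); -i when the stem ends in a voiced consonant (*kokub*, *zevfaj*, *urgomag*).
The final consonant of *baganej* is /j/, which is voiced, so the suffix is -i, giving *baganeji*.
*hik* — final consonant /k/ (voiceless) → -a → *hika*.

baganeji, hika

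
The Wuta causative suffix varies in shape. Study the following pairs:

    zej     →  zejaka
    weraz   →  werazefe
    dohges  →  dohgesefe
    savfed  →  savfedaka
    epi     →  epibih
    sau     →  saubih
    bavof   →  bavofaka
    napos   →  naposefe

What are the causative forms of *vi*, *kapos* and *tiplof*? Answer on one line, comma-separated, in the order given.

The alternation tracks the final sound of the stem — -efe when the stem ends in a sibilant (*weraz*, *dohges*, *napos*); -aka when the stem ends in a non-sibilant consonant (*zej*, *savfed*, *bavof*); -bih when the stem ends in a vowel (*epi*, *sau*).
The final sound of *vi* is /i/, which is a vowel, so the suffix is -bih, giving *vibih*.
Since the final sound of *kapos* is /s/ (a sibilant), it takes -efe, giving *kaposefe*.
*tiplof*: final sound = /f/, a non-sibilant consonant → -aka → *tiplofaka*.

vibih, kaposefe, tiplofaka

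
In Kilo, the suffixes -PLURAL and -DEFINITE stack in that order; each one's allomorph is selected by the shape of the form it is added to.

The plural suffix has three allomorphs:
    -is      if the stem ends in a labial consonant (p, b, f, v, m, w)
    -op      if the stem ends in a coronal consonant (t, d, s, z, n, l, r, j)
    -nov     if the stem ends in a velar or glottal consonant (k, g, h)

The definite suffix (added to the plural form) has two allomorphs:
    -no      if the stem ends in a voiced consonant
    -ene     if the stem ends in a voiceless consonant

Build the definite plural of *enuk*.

*enuk* — final consonant /k/ (velar/glottal) → -nov → *enuknov*.
Since the final consonant of the plural form *enuknov* is /v/ (voiced), it takes -no, giving *enuknovno*.

enuknovno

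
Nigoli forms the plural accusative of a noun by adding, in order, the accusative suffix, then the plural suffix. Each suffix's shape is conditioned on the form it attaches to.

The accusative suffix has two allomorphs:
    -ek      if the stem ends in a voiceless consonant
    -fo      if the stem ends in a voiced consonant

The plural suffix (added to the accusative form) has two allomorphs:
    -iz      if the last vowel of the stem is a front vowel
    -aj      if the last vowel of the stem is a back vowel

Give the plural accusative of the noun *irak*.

*irak* — final consonant /k/ (voiceless) → -ek → *irakek*.
Since the last vowel of the accusative form *irakek* is /e/ (a front vowel), it takes -iz, giving *irakekiz*.

irakekiz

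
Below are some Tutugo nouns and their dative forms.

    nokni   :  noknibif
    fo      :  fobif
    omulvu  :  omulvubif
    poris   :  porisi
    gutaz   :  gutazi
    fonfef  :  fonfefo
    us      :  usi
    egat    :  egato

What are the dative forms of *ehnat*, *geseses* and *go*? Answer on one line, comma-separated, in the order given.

ehnato, gesesesi, gobif

The alternation tracks the final sound of the stem — -i when the stem ends in a sibilant (*poris*, *gutaz*, *us*); -o when the stem ends in a non-sibilant consonant (*fonfef*, *egat*); -bif when the stem ends in a vowel (*nokni*, *fo*, *omulvu*).
Since the final sound of *ehnat* is /t/ (a non-sibilant consonant), it takes -o, giving *ehnato*.
Since the final sound of *geseses* is /s/ (a sibilant), it takes -i, giving *gesesesi*.
Since the final sound of *go* is /o/ (a vowel), it takes -bif, giving *gobif*.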